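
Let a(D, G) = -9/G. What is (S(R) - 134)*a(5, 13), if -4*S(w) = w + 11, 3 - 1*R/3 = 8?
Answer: 1197/13 ≈ 92.077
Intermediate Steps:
R = -15 (R = 9 - 3*8 = 9 - 24 = -15)
S(w) = -11/4 - w/4 (S(w) = -(w + 11)/4 = -(11 + w)/4 = -11/4 - w/4)
(S(R) - 134)*a(5, 13) = ((-11/4 - ¼*(-15)) - 134)*(-9/13) = ((-11/4 + 15/4) - 134)*(-9*1/13) = (1 - 134)*(-9/13) = -133*(-9/13) = 1197/13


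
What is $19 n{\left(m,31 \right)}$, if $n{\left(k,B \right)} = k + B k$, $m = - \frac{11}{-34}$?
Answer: $\frac{3344}{17} \approx 196.71$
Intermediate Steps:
$m = \frac{11}{34}$ ($m = \left(-11\right) \left(- \frac{1}{34}\right) = \frac{11}{34} \approx 0.32353$)
$19 n{\left(m,31 \right)} = 19 \frac{11 \left(1 + 31\right)}{34} = 19 \cdot \frac{11}{34} \cdot 32 = 19 \cdot \frac{176}{17} = \frac{3344}{17}$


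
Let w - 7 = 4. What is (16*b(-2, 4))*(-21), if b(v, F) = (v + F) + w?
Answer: -4368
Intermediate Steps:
w = 11 (w = 7 + 4 = 11)
b(v, F) = 11 + F + v (b(v, F) = (v + F) + 11 = (F + v) + 11 = 11 + F + v)
(16*b(-2, 4))*(-21) = (16*(11 + 4 - 2))*(-21) = (16*13)*(-21) = 208*(-21) = -4368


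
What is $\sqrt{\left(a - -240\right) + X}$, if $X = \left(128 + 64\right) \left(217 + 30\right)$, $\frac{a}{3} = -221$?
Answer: $\sqrt{47001} \approx 216.8$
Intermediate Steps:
$a = -663$ ($a = 3 \left(-221\right) = -663$)
$X = 47424$ ($X = 192 \cdot 247 = 47424$)
$\sqrt{\left(a - -240\right) + X} = \sqrt{\left(-663 - -240\right) + 47424} = \sqrt{\left(-663 + 240\right) + 47424} = \sqrt{-423 + 47424} = \sqrt{47001}$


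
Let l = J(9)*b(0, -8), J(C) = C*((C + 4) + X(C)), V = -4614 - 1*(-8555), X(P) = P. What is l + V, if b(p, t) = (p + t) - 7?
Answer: 971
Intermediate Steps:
b(p, t) = -7 + p + t
V = 3941 (V = -4614 + 8555 = 3941)
J(C) = C*(4 + 2*C) (J(C) = C*((C + 4) + C) = C*((4 + C) + C) = C*(4 + 2*C))
l = -2970 (l = (2*9*(2 + 9))*(-7 + 0 - 8) = (2*9*11)*(-15) = 198*(-15) = -2970)
l + V = -2970 + 3941 = 971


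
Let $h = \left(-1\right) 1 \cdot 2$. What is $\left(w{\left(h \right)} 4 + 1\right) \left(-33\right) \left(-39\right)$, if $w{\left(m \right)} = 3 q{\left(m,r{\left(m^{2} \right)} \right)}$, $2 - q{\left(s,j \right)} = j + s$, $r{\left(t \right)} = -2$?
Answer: $93951$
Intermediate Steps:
$q{\left(s,j \right)} = 2 - j - s$ ($q{\left(s,j \right)} = 2 - \left(j + s\right) = 2 - j - s$)
$h = -2$ ($h = \left(-1\right) 2 = -2$)
$w{\left(m \right)} = 12 - 3 m$ ($w{\left(m \right)} = 3 \left(2 - -2 - m\right) = 3 \left(2 + 2 - m\right) = 3 \left(4 - m\right) = 12 - 3 m$)
$\left(w{\left(h \right)} 4 + 1\right) \left(-33\right) \left(-39\right) = \left(\left(12 - -6\right) 4 + 1\right) \left(-33\right) \left(-39\right) = \left(\left(12 + 6\right) 4 + 1\right) \left(-33\right) \left(-39\right) = \left(18 \cdot 4 + 1\right) \left(-33\right) \left(-39\right) = \left(72 + 1\right) \left(-33\right) \left(-39\right) = 73 \left(-33\right) \left(-39\right) = \left(-2409\right) \left(-39\right) = 93951$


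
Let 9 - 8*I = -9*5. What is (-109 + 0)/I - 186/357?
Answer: -53558/3213 ≈ -16.669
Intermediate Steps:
I = 27/4 (I = 9/8 - (-9)*5/8 = 9/8 - ⅛*(-45) = 9/8 + 45/8 = 27/4 ≈ 6.7500)
(-109 + 0)/I - 186/357 = (-109 + 0)/(27/4) - 186/357 = -109*4/27 - 186*1/357 = -436/27 - 62/119 = -53558/3213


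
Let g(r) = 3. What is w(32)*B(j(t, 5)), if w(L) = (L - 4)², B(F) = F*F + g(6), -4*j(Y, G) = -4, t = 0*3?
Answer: 3136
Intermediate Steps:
t = 0
j(Y, G) = 1 (j(Y, G) = -¼*(-4) = 1)
B(F) = 3 + F² (B(F) = F*F + 3 = F² + 3 = 3 + F²)
w(L) = (-4 + L)²
w(32)*B(j(t, 5)) = (-4 + 32)²*(3 + 1²) = 28²*(3 + 1) = 784*4 = 3136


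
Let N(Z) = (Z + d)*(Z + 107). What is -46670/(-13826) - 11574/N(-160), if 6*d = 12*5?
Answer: 17583698/9159725 ≈ 1.9197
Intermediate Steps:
d = 10 (d = (12*5)/6 = (⅙)*60 = 10)
N(Z) = (10 + Z)*(107 + Z) (N(Z) = (Z + 10)*(Z + 107) = (10 + Z)*(107 + Z))
-46670/(-13826) - 11574/N(-160) = -46670/(-13826) - 11574/(1070 + (-160)² + 117*(-160)) = -46670*(-1/13826) - 11574/(1070 + 25600 - 18720) = 23335/6913 - 11574/7950 = 23335/6913 - 11574*1/7950 = 23335/6913 - 1929/1325 = 17583698/9159725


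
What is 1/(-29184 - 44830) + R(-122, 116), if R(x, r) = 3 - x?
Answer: 9251749/74014 ≈ 125.00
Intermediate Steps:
1/(-29184 - 44830) + R(-122, 116) = 1/(-29184 - 44830) + (3 - 1*(-122)) = 1/(-74014) + (3 + 122) = -1/74014 + 125 = 9251749/74014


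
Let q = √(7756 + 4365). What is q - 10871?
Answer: -10871 + √12121 ≈ -10761.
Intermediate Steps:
q = √12121 ≈ 110.10
q - 10871 = √12121 - 10871 = -10871 + √12121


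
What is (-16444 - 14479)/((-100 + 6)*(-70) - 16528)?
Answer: 30923/9948 ≈ 3.1085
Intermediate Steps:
(-16444 - 14479)/((-100 + 6)*(-70) - 16528) = -30923/(-94*(-70) - 16528) = -30923/(6580 - 16528) = -30923/(-9948) = -30923*(-1/9948) = 30923/9948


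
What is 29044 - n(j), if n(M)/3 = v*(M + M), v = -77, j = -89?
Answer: -12074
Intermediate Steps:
n(M) = -462*M (n(M) = 3*(-77*(M + M)) = 3*(-154*M) = -462*M)
29044 - n(j) = 29044 - (-462)*(-89) = 29044 - 1*41118 = 29044 - 41118 = -12074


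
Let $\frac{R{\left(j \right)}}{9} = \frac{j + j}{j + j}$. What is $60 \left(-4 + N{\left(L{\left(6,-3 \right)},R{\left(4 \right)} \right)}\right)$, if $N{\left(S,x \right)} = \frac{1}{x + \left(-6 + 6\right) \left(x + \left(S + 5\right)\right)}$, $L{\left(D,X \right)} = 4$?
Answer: $- \frac{700}{3} \approx -233.33$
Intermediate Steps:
$R{\left(j \right)} = 9$ ($R{\left(j \right)} = 9 \frac{j + j}{j + j} = 9 \frac{2 j}{2 j} = 9 \cdot 2 j \frac{1}{2 j} = 9 \cdot 1 = 9$)
$N{\left(S,x \right)} = \frac{1}{x}$ ($N{\left(S,x \right)} = \frac{1}{x + 0 \left(x + \left(5 + S\right)\right)} = \frac{1}{x + 0 \left(5 + S + x\right)} = \frac{1}{x + 0} = \frac{1}{x}$)
$60 \left(-4 + N{\left(L{\left(6,-3 \right)},R{\left(4 \right)} \right)}\right) = 60 \left(-4 + \frac{1}{9}\right) = 60 \left(- \frac{35}{9}\right) = - \frac{700}{3}$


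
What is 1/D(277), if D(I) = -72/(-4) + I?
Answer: 1/295 ≈ 0.0033898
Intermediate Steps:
D(I) = 18 + I (D(I) = -72*(-1)/4 + I = -8*(-9/4) + I = 18 + I)
1/D(277) = 1/(18 + 277) = 1/295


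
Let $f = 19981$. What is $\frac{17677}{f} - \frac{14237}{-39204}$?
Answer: $\frac{977478605}{783335124} \approx 1.2478$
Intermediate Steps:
$\frac{17677}{f} - \frac{14237}{-39204} = \frac{17677}{19981} - \frac{14237}{-39204} = 17677 \cdot \frac{1}{19981} - - \frac{14237}{39204} = \frac{17677}{19981} + \frac{14237}{39204} = \frac{977478605}{783335124}$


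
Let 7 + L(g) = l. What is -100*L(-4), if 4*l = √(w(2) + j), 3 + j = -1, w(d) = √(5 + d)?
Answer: 700 - 25*√(-4 + √7) ≈ 700.0 - 29.093*I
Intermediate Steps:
j = -4 (j = -3 - 1 = -4)
l = √(-4 + √7)/4 (l = √(√(5 + 2) - 4)/4 = √(√7 - 4)/4 = √(-4 + √7)/4 ≈ 0.29093*I)
L(g) = -7 + √(-4 + √7)/4
-100*L(-4) = -100*(-7 + I*√(4 - √7)/4) = 700 - 25*I*√(4 - √7)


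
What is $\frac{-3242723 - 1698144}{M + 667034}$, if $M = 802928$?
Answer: $- \frac{4940867}{1469962} \approx -3.3612$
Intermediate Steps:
$\frac{-3242723 - 1698144}{M + 667034} = \frac{-3242723 - 1698144}{802928 + 667034} = - \frac{4940867}{1469962}$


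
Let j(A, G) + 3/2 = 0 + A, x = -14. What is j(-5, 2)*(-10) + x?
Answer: 51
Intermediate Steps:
j(A, G) = -3/2 + A (j(A, G) = -3/2 + (0 + A) = -3/2 + A)
j(-5, 2)*(-10) + x = (-3/2 - 5)*(-10) - 14 = -13/2*(-10) - 14 = 65 - 14 = 51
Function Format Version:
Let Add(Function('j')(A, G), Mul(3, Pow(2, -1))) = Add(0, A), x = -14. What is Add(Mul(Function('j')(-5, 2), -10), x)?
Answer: 51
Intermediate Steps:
Function('j')(A, G) = Add(Rational(-3, 2), A) (Function('j')(A, G) = Add(Rational(-3, 2), Add(0, A)) = Add(Rational(-3, 2), A))
Add(Mul(Function('j')(-5, 2), -10), x) = Add(Mul(Add(Rational(-3, 2), -5), -10), -14) = Add(Mul(Rational(-13, 2), -10), -14) = Add(65, -14) = 51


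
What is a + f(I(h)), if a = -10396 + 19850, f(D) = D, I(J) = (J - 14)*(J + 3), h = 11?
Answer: 9412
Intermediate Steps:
I(J) = (-14 + J)*(3 + J)
a = 9454
a + f(I(h)) = 9454 + (-42 + 11**2 - 11*11) = 9454 + (-42 + 121 - 121) = 9454 - 42 = 9412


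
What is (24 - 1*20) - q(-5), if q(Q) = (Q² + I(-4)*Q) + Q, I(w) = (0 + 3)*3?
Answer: 29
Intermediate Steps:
I(w) = 9 (I(w) = 3*3 = 9)
q(Q) = Q² + 10*Q (q(Q) = (Q² + 9*Q) + Q = Q² + 10*Q)
(24 - 1*20) - q(-5) = (24 - 1*20) - (-5)*(10 - 5) = (24 - 20) - (-5)*5 = 4 - 1*(-25) = 4 + 25 = 29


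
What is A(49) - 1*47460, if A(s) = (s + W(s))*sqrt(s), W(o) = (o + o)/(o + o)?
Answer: -47110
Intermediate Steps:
W(o) = 1 (W(o) = (2*o)/((2*o)) = (2*o)*(1/(2*o)) = 1)
A(s) = sqrt(s)*(1 + s) (A(s) = (s + 1)*sqrt(s) = (1 + s)*sqrt(s) = sqrt(s)*(1 + s))
A(49) - 1*47460 = sqrt(49)*(1 + 49) - 1*47460 = 7*50 - 47460 = 350 - 47460 = -47110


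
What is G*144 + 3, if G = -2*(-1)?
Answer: 291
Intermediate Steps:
G = 2
G*144 + 3 = 2*144 + 3 = 288 + 3 = 291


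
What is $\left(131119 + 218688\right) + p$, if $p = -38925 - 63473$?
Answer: $247409$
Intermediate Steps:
$p = -102398$ ($p = -38925 - 63473 = -102398$)
$\left(131119 + 218688\right) + p = \left(131119 + 218688\right) - 102398 = 349807 - 102398 = 247409$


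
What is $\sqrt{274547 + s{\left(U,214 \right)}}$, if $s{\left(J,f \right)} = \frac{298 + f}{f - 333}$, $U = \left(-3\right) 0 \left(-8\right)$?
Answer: $\frac{\sqrt{3887799139}}{119} \approx 523.97$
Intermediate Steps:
$U = 0$ ($U = 0 \left(-8\right) = 0$)
$s{\left(J,f \right)} = \frac{298 + f}{-333 + f}$
$\sqrt{274547 + s{\left(U,214 \right)}} = \sqrt{274547 + \frac{298 + 214}{-333 + 214}} = \sqrt{274547 + \frac{1}{-119} \cdot 512} = \sqrt{274547 - \frac{512}{119}} = \sqrt{\frac{32670581}{119}} = \frac{\sqrt{3887799139}}{119}$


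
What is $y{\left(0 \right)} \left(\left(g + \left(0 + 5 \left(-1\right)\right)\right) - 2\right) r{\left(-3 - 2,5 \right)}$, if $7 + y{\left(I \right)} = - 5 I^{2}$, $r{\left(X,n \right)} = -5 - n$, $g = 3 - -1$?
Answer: $-210$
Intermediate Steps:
$g = 4$ ($g = 3 + 1 = 4$)
$y{\left(I \right)} = -7 - 5 I^{2}$
$y{\left(0 \right)} \left(\left(g + \left(0 + 5 \left(-1\right)\right)\right) - 2\right) r{\left(-3 - 2,5 \right)} = \left(-7 - 5 \cdot 0^{2}\right) \left(\left(4 + \left(0 + 5 \left(-1\right)\right)\right) - 2\right) \left(-5 - 5\right) = \left(-7 - 0\right) \left(\left(4 + \left(0 - 5\right)\right) - 2\right) \left(-5 - 5\right) = \left(-7 + 0\right) \left(\left(4 - 5\right) - 2\right) \left(-10\right) = - 7 \left(-1 - 2\right) \left(-10\right) = \left(-7\right) \left(-3\right) \left(-10\right) = 21 \left(-10\right) = -210$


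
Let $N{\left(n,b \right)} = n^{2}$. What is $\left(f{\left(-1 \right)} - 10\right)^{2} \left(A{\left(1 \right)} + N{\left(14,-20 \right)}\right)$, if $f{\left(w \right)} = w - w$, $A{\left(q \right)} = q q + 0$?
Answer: $19700$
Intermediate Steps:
$A{\left(q \right)} = q^{2}$ ($A{\left(q \right)} = q^{2} + 0 = q^{2}$)
$f{\left(w \right)} = 0$
$\left(f{\left(-1 \right)} - 10\right)^{2} \left(A{\left(1 \right)} + N{\left(14,-20 \right)}\right) = \left(0 - 10\right)^{2} \left(1^{2} + 14^{2}\right) = \left(-10\right)^{2} \left(1 + 196\right) = 100 \cdot 197 = 19700$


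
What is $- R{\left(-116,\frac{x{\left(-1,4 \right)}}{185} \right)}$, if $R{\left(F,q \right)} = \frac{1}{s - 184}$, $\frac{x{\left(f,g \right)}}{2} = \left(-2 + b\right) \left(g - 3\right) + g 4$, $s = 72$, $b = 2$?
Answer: $\frac{1}{112} \approx 0.0089286$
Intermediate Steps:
$x{\left(f,g \right)} = 8 g$ ($x{\left(f,g \right)} = 2 \left(\left(-2 + 2\right) \left(g - 3\right) + g 4\right) = 2 \left(0 \left(-3 + g\right) + 4 g\right) = 2 \left(0 + 4 g\right) = 2 \cdot 4 g = 8 g$)
$R{\left(F,q \right)} = - \frac{1}{112}$ ($R{\left(F,q \right)} = \frac{1}{72 - 184} = \frac{1}{-112} = - \frac{1}{112}$)
$- R{\left(-116,\frac{x{\left(-1,4 \right)}}{185} \right)} = \left(-1\right) \left(- \frac{1}{112}\right) = \frac{1}{112}$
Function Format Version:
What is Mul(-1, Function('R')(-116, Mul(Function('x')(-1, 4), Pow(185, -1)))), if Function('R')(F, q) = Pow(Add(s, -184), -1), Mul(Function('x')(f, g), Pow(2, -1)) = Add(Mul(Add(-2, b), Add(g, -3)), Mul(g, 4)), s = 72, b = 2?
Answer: Rational(1, 112) ≈ 0.0089286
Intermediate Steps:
Function('x')(f, g) = Mul(8, g) (Function('x')(f, g) = Mul(2, Add(Mul(Add(-2, 2), Add(g, -3)), Mul(g, 4))) = Mul(2, Add(Mul(0, Add(-3, g)), Mul(4, g))) = Mul(2, Add(0, Mul(4, g))) = Mul(2, Mul(4, g)) = Mul(8, g))
Function('R')(F, q) = Rational(-1, 112) (Function('R')(F, q) = Pow(Add(72, -184), -1) = Pow(-112, -1) = Rational(-1, 112))
Mul(-1, Function('R')(-116, Mul(Function('x')(-1, 4), Pow(185, -1)))) = Mul(-1, Rational(-1, 112)) = Rational(1, 112)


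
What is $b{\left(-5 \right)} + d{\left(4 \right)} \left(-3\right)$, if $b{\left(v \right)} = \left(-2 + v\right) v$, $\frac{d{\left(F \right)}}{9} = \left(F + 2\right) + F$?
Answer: $-235$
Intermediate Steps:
$d{\left(F \right)} = 18 + 18 F$ ($d{\left(F \right)} = 9 \left(\left(F + 2\right) + F\right) = 9 \left(\left(2 + F\right) + F\right) = 9 \left(2 + 2 F\right) = 18 + 18 F$)
$b{\left(v \right)} = v \left(-2 + v\right)$
$b{\left(-5 \right)} + d{\left(4 \right)} \left(-3\right) = - 5 \left(-2 - 5\right) + \left(18 + 18 \cdot 4\right) \left(-3\right) = \left(-5\right) \left(-7\right) + \left(18 + 72\right) \left(-3\right) = 35 + 90 \left(-3\right) = 35 - 270 = -235$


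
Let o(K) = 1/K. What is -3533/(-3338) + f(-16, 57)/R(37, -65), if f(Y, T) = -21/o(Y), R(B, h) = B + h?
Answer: -36523/3338 ≈ -10.942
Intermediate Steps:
f(Y, T) = -21*Y
-3533/(-3338) + f(-16, 57)/R(37, -65) = -3533/(-3338) + (-21*(-16))/(37 - 65) = -3533*(-1/3338) + 336/(-28) = 3533/3338 + 336*(-1/28) = 3533/3338 - 12 = -36523/3338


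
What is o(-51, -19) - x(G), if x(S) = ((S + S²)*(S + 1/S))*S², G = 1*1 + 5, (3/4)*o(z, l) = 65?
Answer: -27712/3 ≈ -9237.3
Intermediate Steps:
o(z, l) = 260/3 (o(z, l) = (4/3)*65 = 260/3)
G = 6 (G = 1 + 5 = 6)
x(S) = S²*(S + 1/S)*(S + S²) (x(S) = ((S + 1/S)*(S + S²))*S² = S²*(S + 1/S)*(S + S²))
o(-51, -19) - x(G) = 260/3 - 6²*(1 + 6 + 6² + 6³) = 260/3 - 36*(1 + 6 + 36 + 216) = 260/3 - 36*259 = 260/3 - 1*9324 = 260/3 - 9324 = -27712/3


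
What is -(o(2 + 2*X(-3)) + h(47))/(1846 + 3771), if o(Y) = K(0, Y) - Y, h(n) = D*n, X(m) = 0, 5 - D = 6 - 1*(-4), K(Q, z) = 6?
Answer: 231/5617 ≈ 0.041125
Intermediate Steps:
D = -5 (D = 5 - (6 - 1*(-4)) = 5 - (6 + 4) = 5 - 1*10 = 5 - 10 = -5)
h(n) = -5*n
o(Y) = 6 - Y
-(o(2 + 2*X(-3)) + h(47))/(1846 + 3771) = -((6 - (2 + 2*0)) - 5*47)/(1846 + 3771) = -((6 - (2 + 0)) - 235)/5617 = -((6 - 1*2) - 235)/5617 = -((6 - 2) - 235)/5617 = -(4 - 235)/5617 = -(-231)/5617 = -1*(-231/5617) = 231/5617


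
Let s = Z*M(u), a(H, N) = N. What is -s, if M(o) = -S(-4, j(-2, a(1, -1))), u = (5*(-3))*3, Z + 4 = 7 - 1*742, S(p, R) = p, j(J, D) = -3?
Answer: 2956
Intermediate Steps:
Z = -739 (Z = -4 + (7 - 1*742) = -4 + (7 - 742) = -4 - 735 = -739)
u = -45 (u = -15*3 = -45)
M(o) = 4 (M(o) = -1*(-4) = 4)
s = -2956 (s = -739*4 = -2956)
-s = -1*(-2956) = 2956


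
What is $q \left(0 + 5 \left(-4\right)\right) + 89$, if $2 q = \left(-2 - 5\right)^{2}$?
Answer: $-401$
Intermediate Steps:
$q = \frac{49}{2}$ ($q = \frac{\left(-2 - 5\right)^{2}}{2} = \frac{\left(-7\right)^{2}}{2} = \frac{1}{2} \cdot 49 = \frac{49}{2} \approx 24.5$)
$q \left(0 + 5 \left(-4\right)\right) + 89 = \frac{49 \left(0 + 5 \left(-4\right)\right)}{2} + 89 = \frac{49 \left(0 - 20\right)}{2} + 89 = \frac{49}{2} \left(-20\right) + 89 = -490 + 89 = -401$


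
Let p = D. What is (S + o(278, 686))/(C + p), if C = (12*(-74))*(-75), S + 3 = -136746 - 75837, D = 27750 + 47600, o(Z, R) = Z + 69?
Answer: -212239/141950 ≈ -1.4952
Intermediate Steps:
o(Z, R) = 69 + Z
D = 75350
S = -212586 (S = -3 + (-136746 - 75837) = -3 - 212583 = -212586)
p = 75350
C = 66600 (C = -888*(-75) = 66600)
(S + o(278, 686))/(C + p) = (-212586 + (69 + 278))/(66600 + 75350) = (-212586 + 347)/141950 = -212239*1/141950 = -212239/141950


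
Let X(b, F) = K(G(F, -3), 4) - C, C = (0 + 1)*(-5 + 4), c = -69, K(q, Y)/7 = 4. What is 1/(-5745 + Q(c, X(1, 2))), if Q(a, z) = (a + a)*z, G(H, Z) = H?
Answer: -1/9747 ≈ -0.00010260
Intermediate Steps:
K(q, Y) = 28 (K(q, Y) = 7*4 = 28)
C = -1 (C = 1*(-1) = -1)
X(b, F) = 29 (X(b, F) = 28 - 1*(-1) = 28 + 1 = 29)
Q(a, z) = 2*a*z (Q(a, z) = (2*a)*z = 2*a*z)
1/(-5745 + Q(c, X(1, 2))) = 1/(-5745 + 2*(-69)*29) = 1/(-5745 - 4002) = 1/(-9747) = -1/9747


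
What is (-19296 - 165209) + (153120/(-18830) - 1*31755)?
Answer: -407232892/1883 ≈ -2.1627e+5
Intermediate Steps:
(-19296 - 165209) + (153120/(-18830) - 1*31755) = -184505 + (153120*(-1/18830) - 31755) = -184505 + (-15312/1883 - 31755) = -184505 - 59809977/1883 = -407232892/1883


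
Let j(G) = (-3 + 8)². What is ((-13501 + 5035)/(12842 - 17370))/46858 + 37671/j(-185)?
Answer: 3996385099377/2652162800 ≈ 1506.8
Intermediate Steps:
j(G) = 25 (j(G) = 5² = 25)
((-13501 + 5035)/(12842 - 17370))/46858 + 37671/j(-185) = ((-13501 + 5035)/(12842 - 17370))/46858 + 37671/25 = -8466/(-4528)*(1/46858) + 37671*(1/25) = -8466*(-1/4528)*(1/46858) + 37671/25 = (4233/2264)*(1/46858) + 37671/25 = 4233/106086512 + 37671/25 = 3996385099377/2652162800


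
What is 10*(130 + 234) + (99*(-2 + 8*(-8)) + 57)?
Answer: -2837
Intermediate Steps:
10*(130 + 234) + (99*(-2 + 8*(-8)) + 57) = 10*364 + (99*(-2 - 64) + 57) = 3640 + (99*(-66) + 57) = 3640 + (-6534 + 57) = 3640 - 6477 = -2837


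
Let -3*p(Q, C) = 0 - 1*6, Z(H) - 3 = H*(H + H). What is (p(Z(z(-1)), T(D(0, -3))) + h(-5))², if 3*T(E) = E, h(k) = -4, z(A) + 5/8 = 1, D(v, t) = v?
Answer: 4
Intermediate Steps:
z(A) = 3/8 (z(A) = -5/8 + 1 = 3/8)
Z(H) = 3 + 2*H² (Z(H) = 3 + H*(H + H) = 3 + H*(2*H) = 3 + 2*H²)
T(E) = E/3
p(Q, C) = 2 (p(Q, C) = -(0 - 1*6)/3 = -(0 - 6)/3 = -⅓*(-6) = 2)
(p(Z(z(-1)), T(D(0, -3))) + h(-5))² = (2 - 4)² = (-2)² = 4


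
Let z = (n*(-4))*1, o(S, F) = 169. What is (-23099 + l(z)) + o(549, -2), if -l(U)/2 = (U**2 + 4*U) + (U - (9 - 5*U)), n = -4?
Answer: -23744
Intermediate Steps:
z = 16 (z = -4*(-4)*1 = 16*1 = 16)
l(U) = 18 - 20*U - 2*U**2 (l(U) = -2*((U**2 + 4*U) + (U - (9 - 5*U))) = -2*((U**2 + 4*U) + (U + (-9 + 5*U))) = -2*((U**2 + 4*U) + (-9 + 6*U)) = -2*(-9 + U**2 + 10*U) = 18 - 20*U - 2*U**2)
(-23099 + l(z)) + o(549, -2) = (-23099 + (18 - 20*16 - 2*16**2)) + 169 = (-23099 + (18 - 320 - 2*256)) + 169 = (-23099 + (18 - 320 - 512)) + 169 = (-23099 - 814) + 169 = -23913 + 169 = -23744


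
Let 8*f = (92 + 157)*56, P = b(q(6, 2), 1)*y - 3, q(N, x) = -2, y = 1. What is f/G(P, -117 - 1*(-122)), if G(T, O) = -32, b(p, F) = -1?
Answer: -1743/32 ≈ -54.469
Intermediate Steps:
P = -4 (P = -1*1 - 3 = -1 - 3 = -4)
f = 1743 (f = ((92 + 157)*56)/8 = (249*56)/8 = (⅛)*13944 = 1743)
f/G(P, -117 - 1*(-122)) = 1743/(-32) = 1743*(-1/32) = -1743/32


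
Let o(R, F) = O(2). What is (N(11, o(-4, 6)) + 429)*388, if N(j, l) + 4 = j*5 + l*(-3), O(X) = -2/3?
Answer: 187016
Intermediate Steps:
O(X) = -⅔ (O(X) = -2*⅓ = -⅔)
o(R, F) = -⅔
N(j, l) = -4 - 3*l + 5*j (N(j, l) = -4 + (j*5 + l*(-3)) = -4 + (5*j - 3*l) = -4 + (-3*l + 5*j) = -4 - 3*l + 5*j)
(N(11, o(-4, 6)) + 429)*388 = ((-4 - 3*(-⅔) + 5*11) + 429)*388 = ((-4 + 2 + 55) + 429)*388 = (53 + 429)*388 = 482*388 = 187016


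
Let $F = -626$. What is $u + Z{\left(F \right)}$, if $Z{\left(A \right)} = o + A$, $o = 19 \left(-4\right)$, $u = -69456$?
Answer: $-70158$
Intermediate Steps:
$o = -76$
$Z{\left(A \right)} = -76 + A$
$u + Z{\left(F \right)} = -69456 - 702 = -70158$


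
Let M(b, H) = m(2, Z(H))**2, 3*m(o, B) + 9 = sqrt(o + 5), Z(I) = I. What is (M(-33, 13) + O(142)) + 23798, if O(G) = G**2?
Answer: 395746/9 - 2*sqrt(7) ≈ 43967.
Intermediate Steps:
m(o, B) = -3 + sqrt(5 + o)/3 (m(o, B) = -3 + sqrt(o + 5)/3 = -3 + sqrt(5 + o)/3)
M(b, H) = (-3 + sqrt(7)/3)**2 (M(b, H) = (-3 + sqrt(5 + 2)/3)**2 = (-3 + sqrt(7)/3)**2)
(M(-33, 13) + O(142)) + 23798 = ((9 - sqrt(7))**2/9 + 142**2) + 23798 = ((9 - sqrt(7))**2/9 + 20164) + 23798 = (20164 + (9 - sqrt(7))**2/9) + 23798 = 43962 + (9 - sqrt(7))**2/9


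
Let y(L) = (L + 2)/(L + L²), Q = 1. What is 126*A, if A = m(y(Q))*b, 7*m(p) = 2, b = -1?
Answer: -36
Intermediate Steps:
y(L) = (2 + L)/(L + L²)
m(p) = 2/7 (m(p) = (⅐)*2 = 2/7)
A = -2/7 (A = (2/7)*(-1) = -2/7 ≈ -0.28571)
126*A = 126*(-2/7) = -36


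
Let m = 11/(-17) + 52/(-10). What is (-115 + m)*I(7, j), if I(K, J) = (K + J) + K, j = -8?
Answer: -61632/85 ≈ -725.08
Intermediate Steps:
I(K, J) = J + 2*K (I(K, J) = (J + K) + K = J + 2*K)
m = -497/85 (m = 11*(-1/17) + 52*(-1/10) = -11/17 - 26/5 = -497/85 ≈ -5.8471)
(-115 + m)*I(7, j) = (-115 - 497/85)*(-8 + 2*7) = -10272*(-8 + 14)/85 = -10272/85*6 = -61632/85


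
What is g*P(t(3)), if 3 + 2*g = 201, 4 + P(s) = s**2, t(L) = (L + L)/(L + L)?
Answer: -297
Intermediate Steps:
t(L) = 1 (t(L) = (2*L)/((2*L)) = (2*L)*(1/(2*L)) = 1)
P(s) = -4 + s**2
g = 99 (g = -3/2 + (1/2)*201 = -3/2 + 201/2 = 99)
g*P(t(3)) = 99*(-4 + 1**2) = 99*(-4 + 1) = 99*(-3) = -297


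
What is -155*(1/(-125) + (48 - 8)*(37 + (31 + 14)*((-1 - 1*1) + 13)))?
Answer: -82459969/25 ≈ -3.2984e+6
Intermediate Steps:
-155*(1/(-125) + (48 - 8)*(37 + (31 + 14)*((-1 - 1*1) + 13))) = -155*(-1/125 + 40*(37 + 45*((-1 - 1) + 13))) = -155*(-1/125 + 40*(37 + 45*(-2 + 13))) = -155*(-1/125 + 40*(37 + 45*11)) = -155*(-1/125 + 40*(37 + 495)) = -155*(-1/125 + 40*532) = -155*(-1/125 + 21280) = -155*2659999/125 = -82459969/25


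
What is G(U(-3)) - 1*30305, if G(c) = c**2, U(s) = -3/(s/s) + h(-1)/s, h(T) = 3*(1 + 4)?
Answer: -30241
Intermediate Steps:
h(T) = 15 (h(T) = 3*5 = 15)
U(s) = -3 + 15/s (U(s) = -3/(s/s) + 15/s = -3/1 + 15/s = -3*1 + 15/s = -3 + 15/s)
G(U(-3)) - 1*30305 = (-3 + 15/(-3))**2 - 1*30305 = (-3 + 15*(-1/3))**2 - 30305 = (-3 - 5)**2 - 30305 = (-8)**2 - 30305 = 64 - 30305 = -30241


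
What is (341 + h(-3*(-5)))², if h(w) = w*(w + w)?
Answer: 625681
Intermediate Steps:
h(w) = 2*w² (h(w) = w*(2*w) = 2*w²)
(341 + h(-3*(-5)))² = (341 + 2*(-3*(-5))²)² = (341 + 2*15²)² = (341 + 2*225)² = (341 + 450)² = 791² = 625681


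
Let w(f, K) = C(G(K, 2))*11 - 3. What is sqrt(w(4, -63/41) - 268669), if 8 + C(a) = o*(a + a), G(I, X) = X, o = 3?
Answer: 2*I*sqrt(67157) ≈ 518.29*I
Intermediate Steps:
C(a) = -8 + 6*a (C(a) = -8 + 3*(a + a) = -8 + 3*(2*a) = -8 + 6*a)
w(f, K) = 41 (w(f, K) = (-8 + 6*2)*11 - 3 = (-8 + 12)*11 - 3 = 4*11 - 3 = 44 - 3 = 41)
sqrt(w(4, -63/41) - 268669) = sqrt(41 - 268669) = sqrt(-268628) = 2*I*sqrt(67157)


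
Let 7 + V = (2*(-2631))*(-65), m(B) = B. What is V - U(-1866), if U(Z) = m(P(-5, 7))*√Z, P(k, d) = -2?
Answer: 342023 + 2*I*√1866 ≈ 3.4202e+5 + 86.394*I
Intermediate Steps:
U(Z) = -2*√Z
V = 342023 (V = -7 + (2*(-2631))*(-65) = -7 - 5262*(-65) = -7 + 342030 = 342023)
V - U(-1866) = 342023 - (-2)*√(-1866) = 342023 - (-2)*I*√1866 = 342023 + 2*I*√1866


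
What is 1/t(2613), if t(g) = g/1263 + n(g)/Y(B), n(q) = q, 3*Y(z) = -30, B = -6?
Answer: -4210/1091363 ≈ -0.0038576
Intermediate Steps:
Y(z) = -10 (Y(z) = (⅓)*(-30) = -10)
t(g) = -1253*g/12630 (t(g) = g/1263 + g/(-10) = g*(1/1263) + g*(-⅒) = g/1263 - g/10 = -1253*g/12630)
1/t(2613) = 1/(-1253/12630*2613) = 1/(-1091363/4210) = -4210/1091363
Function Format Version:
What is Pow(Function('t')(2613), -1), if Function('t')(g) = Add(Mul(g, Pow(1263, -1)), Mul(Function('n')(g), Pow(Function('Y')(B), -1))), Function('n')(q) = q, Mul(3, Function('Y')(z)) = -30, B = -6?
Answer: Rational(-4210, 1091363) ≈ -0.0038576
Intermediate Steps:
Function('Y')(z) = -10 (Function('Y')(z) = Mul(Rational(1, 3), -30) = -10)
Function('t')(g) = Mul(Rational(-1253, 12630), g) (Function('t')(g) = Add(Mul(g, Pow(1263, -1)), Mul(g, Pow(-10, -1))) = Add(Mul(g, Rational(1, 1263)), Mul(g, Rational(-1, 10))) = Add(Mul(Rational(1, 1263), g), Mul(Rational(-1, 10), g)) = Mul(Rational(-1253, 12630), g))
Pow(Function('t')(2613), -1) = Pow(Mul(Rational(-1253, 12630), 2613), -1) = Pow(Rational(-1091363, 4210), -1) = Rational(-4210, 1091363)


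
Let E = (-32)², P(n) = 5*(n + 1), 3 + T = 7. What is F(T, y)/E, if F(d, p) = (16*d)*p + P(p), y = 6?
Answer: 419/1024 ≈ 0.40918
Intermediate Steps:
T = 4 (T = -3 + 7 = 4)
P(n) = 5 + 5*n (P(n) = 5*(1 + n) = 5 + 5*n)
F(d, p) = 5 + 5*p + 16*d*p (F(d, p) = (16*d)*p + (5 + 5*p) = 16*d*p + (5 + 5*p) = 5 + 5*p + 16*d*p)
E = 1024
F(T, y)/E = (5 + 5*6 + 16*4*6)/1024 = (5 + 30 + 384)*(1/1024) = 419*(1/1024) = 419/1024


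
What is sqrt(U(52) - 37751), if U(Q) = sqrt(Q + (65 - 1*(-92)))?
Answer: sqrt(-37751 + sqrt(209)) ≈ 194.26*I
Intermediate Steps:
U(Q) = sqrt(157 + Q) (U(Q) = sqrt(Q + (65 + 92)) = sqrt(Q + 157) = sqrt(157 + Q))
sqrt(U(52) - 37751) = sqrt(sqrt(157 + 52) - 37751) = sqrt(sqrt(209) - 37751) = sqrt(-37751 + sqrt(209))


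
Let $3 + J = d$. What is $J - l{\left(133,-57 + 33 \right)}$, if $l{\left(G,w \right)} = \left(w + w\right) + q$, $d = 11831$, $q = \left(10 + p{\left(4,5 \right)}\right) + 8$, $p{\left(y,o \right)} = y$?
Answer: $11854$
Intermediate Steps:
$q = 22$ ($q = \left(10 + 4\right) + 8 = 14 + 8 = 22$)
$l{\left(G,w \right)} = 22 + 2 w$ ($l{\left(G,w \right)} = \left(w + w\right) + 22 = 2 w + 22 = 22 + 2 w$)
$J = 11828$ ($J = -3 + 11831 = 11828$)
$J - l{\left(133,-57 + 33 \right)} = 11828 - \left(22 + 2 \left(-57 + 33\right)\right) = 11828 - \left(22 + 2 \left(-24\right)\right) = 11828 - \left(22 - 48\right) = 11828 - -26 = 11828 + 26 = 11854$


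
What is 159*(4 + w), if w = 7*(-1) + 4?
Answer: 159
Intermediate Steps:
w = -3 (w = -7 + 4 = -3)
159*(4 + w) = 159*(4 - 3) = 159*1 = 159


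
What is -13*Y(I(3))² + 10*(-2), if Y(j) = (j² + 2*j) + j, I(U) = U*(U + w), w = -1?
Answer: -37928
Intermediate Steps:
I(U) = U*(-1 + U) (I(U) = U*(U - 1) = U*(-1 + U))
Y(j) = j² + 3*j
-13*Y(I(3))² + 10*(-2) = -13*9*(-1 + 3)²*(3 + 3*(-1 + 3))² + 10*(-2) = -13*36*(3 + 3*2)² - 20 = -13*36*(3 + 6)² - 20 = -13*(6*9)² - 20 = -13*54² - 20 = -13*2916 - 20 = -37908 - 20 = -37928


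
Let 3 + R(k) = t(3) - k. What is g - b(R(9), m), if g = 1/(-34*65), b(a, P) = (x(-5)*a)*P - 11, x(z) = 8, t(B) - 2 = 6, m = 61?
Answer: 4338229/2210 ≈ 1963.0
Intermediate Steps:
t(B) = 8 (t(B) = 2 + 6 = 8)
R(k) = 5 - k (R(k) = -3 + (8 - k) = 5 - k)
b(a, P) = -11 + 8*P*a (b(a, P) = (8*a)*P - 11 = 8*P*a - 11 = -11 + 8*P*a)
g = -1/2210 (g = 1/(-2210) = -1/2210 ≈ -0.00045249)
g - b(R(9), m) = -1/2210 - (-11 + 8*61*(5 - 1*9)) = -1/2210 - (-11 + 8*61*(5 - 9)) = -1/2210 - (-11 + 8*61*(-4)) = -1/2210 - (-11 - 1952) = -1/2210 - 1*(-1963) = -1/2210 + 1963 = 4338229/2210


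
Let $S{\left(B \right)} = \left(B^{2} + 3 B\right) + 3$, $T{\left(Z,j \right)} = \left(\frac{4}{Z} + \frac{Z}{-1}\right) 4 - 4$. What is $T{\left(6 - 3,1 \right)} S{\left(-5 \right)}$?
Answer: $- \frac{416}{3} \approx -138.67$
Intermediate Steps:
$T{\left(Z,j \right)} = -4 - 4 Z + \frac{16}{Z}$ ($T{\left(Z,j \right)} = \left(\frac{4}{Z} + Z \left(-1\right)\right) 4 - 4 = \left(\frac{4}{Z} - Z\right) 4 - 4 = \left(- Z + \frac{4}{Z}\right) 4 - 4 = \left(- 4 Z + \frac{16}{Z}\right) - 4 = -4 - 4 Z + \frac{16}{Z}$)
$S{\left(B \right)} = 3 + B^{2} + 3 B$
$T{\left(6 - 3,1 \right)} S{\left(-5 \right)} = \left(-4 - 4 \left(6 - 3\right) + \frac{16}{6 - 3}\right) \left(3 + \left(-5\right)^{2} + 3 \left(-5\right)\right) = \left(-4 - 12 + \frac{16}{3}\right) \left(3 + 25 - 15\right) = \left(-4 - 12 + 16 \cdot \frac{1}{3}\right) 13 = \left(-4 - 12 + \frac{16}{3}\right) 13 = \left(- \frac{32}{3}\right) 13 = - \frac{416}{3}$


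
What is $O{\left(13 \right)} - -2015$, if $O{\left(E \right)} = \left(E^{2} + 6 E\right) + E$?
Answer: $2275$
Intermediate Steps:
$O{\left(E \right)} = E^{2} + 7 E$
$O{\left(13 \right)} - -2015 = 13 \left(7 + 13\right) - -2015 = 13 \cdot 20 + 2015 = 260 + 2015 = 2275$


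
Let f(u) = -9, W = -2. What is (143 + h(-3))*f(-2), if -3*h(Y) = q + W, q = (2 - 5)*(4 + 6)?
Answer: -1383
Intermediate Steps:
q = -30 (q = -3*10 = -30)
h(Y) = 32/3 (h(Y) = -(-30 - 2)/3 = -1/3*(-32) = 32/3)
(143 + h(-3))*f(-2) = (143 + 32/3)*(-9) = (461/3)*(-9) = -1383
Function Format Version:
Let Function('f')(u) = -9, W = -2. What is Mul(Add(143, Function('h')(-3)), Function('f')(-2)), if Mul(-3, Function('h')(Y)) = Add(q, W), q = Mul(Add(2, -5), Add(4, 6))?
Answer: -1383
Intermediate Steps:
q = -30 (q = Mul(-3, 10) = -30)
Function('h')(Y) = Rational(32, 3) (Function('h')(Y) = Mul(Rational(-1, 3), Add(-30, -2)) = Mul(Rational(-1, 3), -32) = Rational(32, 3))
Mul(Add(143, Function('h')(-3)), Function('f')(-2)) = Mul(Add(143, Rational(32, 3)), -9) = Mul(Rational(461, 3), -9) = -1383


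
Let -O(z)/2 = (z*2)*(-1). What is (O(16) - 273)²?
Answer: 43681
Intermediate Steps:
O(z) = 4*z (O(z) = -2*z*2*(-1) = -2*2*z*(-1) = -(-4)*z = 4*z)
(O(16) - 273)² = (4*16 - 273)² = (64 - 273)² = (-209)² = 43681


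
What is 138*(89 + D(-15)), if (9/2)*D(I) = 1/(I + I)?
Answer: 552644/45 ≈ 12281.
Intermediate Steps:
D(I) = 1/(9*I) (D(I) = 2/(9*(I + I)) = 2/(9*((2*I))) = 2*(1/(2*I))/9 = 1/(9*I))
138*(89 + D(-15)) = 138*(89 + (⅑)/(-15)) = 138*(89 + (⅑)*(-1/15)) = 138*(89 - 1/135) = 138*(12014/135) = 552644/45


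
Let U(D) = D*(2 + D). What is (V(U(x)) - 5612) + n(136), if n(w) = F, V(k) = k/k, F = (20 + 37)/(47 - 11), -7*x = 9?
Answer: -67313/12 ≈ -5609.4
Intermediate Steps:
x = -9/7 (x = -⅐*9 = -9/7 ≈ -1.2857)
F = 19/12 (F = 57/36 = 57*(1/36) = 19/12 ≈ 1.5833)
V(k) = 1
n(w) = 19/12
(V(U(x)) - 5612) + n(136) = (1 - 5612) + 19/12 = -5611 + 19/12 = -67313/12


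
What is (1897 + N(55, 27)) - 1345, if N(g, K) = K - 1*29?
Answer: 550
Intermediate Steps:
N(g, K) = -29 + K (N(g, K) = K - 29 = -29 + K)
(1897 + N(55, 27)) - 1345 = (1897 + (-29 + 27)) - 1345 = (1897 - 2) - 1345 = 1895 - 1345 = 550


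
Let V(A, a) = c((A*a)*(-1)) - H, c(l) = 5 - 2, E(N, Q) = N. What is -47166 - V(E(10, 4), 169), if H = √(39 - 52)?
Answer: -47169 + I*√13 ≈ -47169.0 + 3.6056*I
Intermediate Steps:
H = I*√13 (H = √(-13) = I*√13 ≈ 3.6056*I)
c(l) = 3
V(A, a) = 3 - I*√13
-47166 - V(E(10, 4), 169) = -47166 - (3 - I*√13) = -47166 + (-3 + I*√13) = -47169 + I*√13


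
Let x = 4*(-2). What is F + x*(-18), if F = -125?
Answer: 19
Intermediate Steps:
x = -8
F + x*(-18) = -125 - 8*(-18) = -125 + 144 = 19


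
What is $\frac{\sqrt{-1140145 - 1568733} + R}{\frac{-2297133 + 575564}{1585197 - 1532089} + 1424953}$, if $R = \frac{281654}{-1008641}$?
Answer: $- \frac{14958080632}{76328587285229555} + \frac{53108 i \sqrt{2708878}}{75674682355} \approx -1.9597 \cdot 10^{-7} + 0.0011551 i$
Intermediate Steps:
$R = - \frac{281654}{1008641}$ ($R = 281654 \left(- \frac{1}{1008641}\right) = - \frac{281654}{1008641} \approx -0.27924$)
$\frac{\sqrt{-1140145 - 1568733} + R}{\frac{-2297133 + 575564}{1585197 - 1532089} + 1424953} = \frac{\sqrt{-1140145 - 1568733} - \frac{281654}{1008641}}{\frac{-2297133 + 575564}{1585197 - 1532089} + 1424953} = \frac{\sqrt{-2708878} - \frac{281654}{1008641}}{- \frac{1721569}{53108} + 1424953} = \frac{i \sqrt{2708878} - \frac{281654}{1008641}}{\left(-1721569\right) \frac{1}{53108} + 1424953} = \frac{- \frac{281654}{1008641} + i \sqrt{2708878}}{- \frac{1721569}{53108} + 1424953} = \frac{- \frac{281654}{1008641} + i \sqrt{2708878}}{\frac{75674682355}{53108}} = \left(- \frac{281654}{1008641} + i \sqrt{2708878}\right) \frac{53108}{75674682355} = - \frac{14958080632}{76328587285229555} + \frac{53108 i \sqrt{2708878}}{75674682355}$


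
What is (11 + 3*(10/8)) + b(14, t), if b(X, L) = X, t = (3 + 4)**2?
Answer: 115/4 ≈ 28.750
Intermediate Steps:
t = 49 (t = 7**2 = 49)
(11 + 3*(10/8)) + b(14, t) = (11 + 3*(10/8)) + 14 = (11 + 3*(10*(1/8))) + 14 = (11 + 3*(5/4)) + 14 = (11 + 15/4) + 14 = 59/4 + 14 = 115/4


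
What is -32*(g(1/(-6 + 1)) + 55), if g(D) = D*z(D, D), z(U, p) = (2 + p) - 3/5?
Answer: -43808/25 ≈ -1752.3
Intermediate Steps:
z(U, p) = 7/5 + p (z(U, p) = (2 + p) - 3*1/5 = (2 + p) - 3/5 = 7/5 + p)
g(D) = D*(7/5 + D)
-32*(g(1/(-6 + 1)) + 55) = -32*((7 + 5/(-6 + 1))/(5*(-6 + 1)) + 55) = -32*((1/5)*(7 + 5/(-5))/(-5) + 55) = -32*((1/5)*(-1/5)*(7 + 5*(-1/5)) + 55) = -32*((1/5)*(-1/5)*(7 - 1) + 55) = -32*((1/5)*(-1/5)*6 + 55) = -32*(-6/25 + 55) = -32*1369/25 = -43808/25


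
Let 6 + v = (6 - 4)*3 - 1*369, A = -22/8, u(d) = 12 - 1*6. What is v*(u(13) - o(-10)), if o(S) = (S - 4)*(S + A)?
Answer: 127305/2 ≈ 63653.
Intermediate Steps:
u(d) = 6 (u(d) = 12 - 6 = 6)
A = -11/4 (A = -22*⅛ = -11/4 ≈ -2.7500)
o(S) = (-4 + S)*(-11/4 + S) (o(S) = (S - 4)*(S - 11/4) = (-4 + S)*(-11/4 + S))
v = -369 (v = -6 + ((6 - 4)*3 - 1*369) = -6 + (2*3 - 369) = -6 + (6 - 369) = -6 - 363 = -369)
v*(u(13) - o(-10)) = -369*(6 - (11 + (-10)² - 27/4*(-10))) = -369*(6 - (11 + 100 + 135/2)) = -369*(6 - 1*357/2) = -369*(6 - 357/2) = -369*(-345/2) = 127305/2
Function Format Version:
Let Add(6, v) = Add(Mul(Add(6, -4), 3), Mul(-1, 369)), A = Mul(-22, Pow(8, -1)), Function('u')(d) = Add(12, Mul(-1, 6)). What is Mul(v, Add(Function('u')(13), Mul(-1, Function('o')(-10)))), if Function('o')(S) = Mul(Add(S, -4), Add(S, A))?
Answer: Rational(127305, 2) ≈ 63653.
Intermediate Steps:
Function('u')(d) = 6 (Function('u')(d) = Add(12, -6) = 6)
A = Rational(-11, 4) (A = Mul(-22, Rational(1, 8)) = Rational(-11, 4) ≈ -2.7500)
Function('o')(S) = Mul(Add(-4, S), Add(Rational(-11, 4), S)) (Function('o')(S) = Mul(Add(S, -4), Add(S, Rational(-11, 4))) = Mul(Add(-4, S), Add(Rational(-11, 4), S)))
v = -369 (v = Add(-6, Add(Mul(Add(6, -4), 3), Mul(-1, 369))) = Add(-6, Add(Mul(2, 3), -369)) = Add(-6, Add(6, -369)) = Add(-6, -363) = -369)
Mul(v, Add(Function('u')(13), Mul(-1, Function('o')(-10)))) = Mul(-369, Add(6, Mul(-1, Add(11, Pow(-10, 2), Mul(Rational(-27, 4), -10))))) = Mul(-369, Add(6, Mul(-1, Add(11, 100, Rational(135, 2))))) = Mul(-369, Add(6, Mul(-1, Rational(357, 2)))) = Mul(-369, Add(6, Rational(-357, 2))) = Mul(-369, Rational(-345, 2)) = Rational(127305, 2)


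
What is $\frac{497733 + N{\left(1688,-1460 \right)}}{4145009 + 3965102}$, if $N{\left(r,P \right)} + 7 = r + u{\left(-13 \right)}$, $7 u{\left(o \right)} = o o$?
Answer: $\frac{3496067}{56770777} \approx 0.061582$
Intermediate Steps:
$u{\left(o \right)} = \frac{o^{2}}{7}$ ($u{\left(o \right)} = \frac{o o}{7} = \frac{o^{2}}{7}$)
$N{\left(r,P \right)} = \frac{120}{7} + r$ ($N{\left(r,P \right)} = -7 + \left(r + \frac{\left(-13\right)^{2}}{7}\right) = -7 + \left(r + \frac{1}{7} \cdot 169\right) = -7 + \left(r + \frac{169}{7}\right) = -7 + \left(\frac{169}{7} + r\right) = \frac{120}{7} + r$)
$\frac{497733 + N{\left(1688,-1460 \right)}}{4145009 + 3965102} = \frac{497733 + \left(\frac{120}{7} + 1688\right)}{4145009 + 3965102} = \frac{497733 + \frac{11936}{7}}{8110111} = \frac{3496067}{7} \cdot \frac{1}{8110111} = \frac{3496067}{56770777}$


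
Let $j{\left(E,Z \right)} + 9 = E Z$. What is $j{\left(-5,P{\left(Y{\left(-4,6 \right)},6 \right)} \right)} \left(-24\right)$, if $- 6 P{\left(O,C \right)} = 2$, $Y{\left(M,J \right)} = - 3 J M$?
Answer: $176$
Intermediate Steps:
$Y{\left(M,J \right)} = - 3 J M$
$P{\left(O,C \right)} = - \frac{1}{3}$ ($P{\left(O,C \right)} = \left(- \frac{1}{6}\right) 2 = - \frac{1}{3}$)
$j{\left(E,Z \right)} = -9 + E Z$
$j{\left(-5,P{\left(Y{\left(-4,6 \right)},6 \right)} \right)} \left(-24\right) = \left(-9 - - \frac{5}{3}\right) \left(-24\right) = \left(-9 + \frac{5}{3}\right) \left(-24\right) = \left(- \frac{22}{3}\right) \left(-24\right) = 176$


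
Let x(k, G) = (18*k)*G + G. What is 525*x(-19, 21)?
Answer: -3759525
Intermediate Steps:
x(k, G) = G + 18*G*k (x(k, G) = 18*G*k + G = G + 18*G*k)
525*x(-19, 21) = 525*(21*(1 + 18*(-19))) = 525*(21*(1 - 342)) = 525*(21*(-341)) = 525*(-7161) = -3759525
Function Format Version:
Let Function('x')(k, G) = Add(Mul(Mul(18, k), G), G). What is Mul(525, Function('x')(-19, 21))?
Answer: -3759525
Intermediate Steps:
Function('x')(k, G) = Add(G, Mul(18, G, k)) (Function('x')(k, G) = Add(Mul(18, G, k), G) = Add(G, Mul(18, G, k)))
Mul(525, Function('x')(-19, 21)) = Mul(525, Mul(21, Add(1, Mul(18, -19)))) = Mul(525, Mul(21, Add(1, -342))) = Mul(525, Mul(21, -341)) = Mul(525, -7161) = -3759525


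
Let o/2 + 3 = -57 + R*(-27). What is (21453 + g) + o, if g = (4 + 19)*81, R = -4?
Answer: 23412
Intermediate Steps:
o = 96 (o = -6 + 2*(-57 - 4*(-27)) = -6 + 2*(-57 + 108) = -6 + 2*51 = -6 + 102 = 96)
g = 1863 (g = 23*81 = 1863)
(21453 + g) + o = (21453 + 1863) + 96 = 23316 + 96 = 23412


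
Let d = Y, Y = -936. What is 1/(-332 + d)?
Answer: -1/1268 ≈ -0.00078864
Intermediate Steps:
d = -936
1/(-332 + d) = 1/(-332 - 936) = 1/(-1268) = -1/1268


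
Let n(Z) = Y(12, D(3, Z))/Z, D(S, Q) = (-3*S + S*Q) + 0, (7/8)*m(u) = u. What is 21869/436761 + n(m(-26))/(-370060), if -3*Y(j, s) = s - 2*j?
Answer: 1992231529/39785298624 ≈ 0.050075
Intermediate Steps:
m(u) = 8*u/7
D(S, Q) = -3*S + Q*S (D(S, Q) = (-3*S + Q*S) + 0 = -3*S + Q*S)
Y(j, s) = -s/3 + 2*j/3 (Y(j, s) = -(s - 2*j)/3 = -s/3 + 2*j/3)
n(Z) = (11 - Z)/Z (n(Z) = (-(-3 + Z) + (⅔)*12)/Z = (-(-9 + 3*Z)/3 + 8)/Z = ((3 - Z) + 8)/Z = (11 - Z)/Z)
21869/436761 + n(m(-26))/(-370060) = 21869/436761 + ((11 - 8*(-26)/7)/(((8/7)*(-26))))/(-370060) = 21869*(1/436761) + ((11 - 1*(-208/7))/(-208/7))*(-1/370060) = 21869/436761 - 7*(11 + 208/7)/208*(-1/370060) = 21869/436761 - 7/208*285/7*(-1/370060) = 21869/436761 - 285/208*(-1/370060) = 21869/436761 + 57/15394496 = 1992231529/39785298624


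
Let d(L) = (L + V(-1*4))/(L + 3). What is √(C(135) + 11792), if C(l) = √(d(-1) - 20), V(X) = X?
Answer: √(47168 + 6*I*√10)/2 ≈ 108.59 + 0.021841*I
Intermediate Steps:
d(L) = (-4 + L)/(3 + L) (d(L) = (L - 1*4)/(L + 3) = (L - 4)/(3 + L) = (-4 + L)/(3 + L))
C(l) = 3*I*√10/2 (C(l) = √((-4 - 1)/(3 - 1) - 20) = √(-5/2 - 20) = √(-45/2) = 3*I*√10/2)
√(C(135) + 11792) = √(3*I*√10/2 + 11792) = √(11792 + 3*I*√10/2)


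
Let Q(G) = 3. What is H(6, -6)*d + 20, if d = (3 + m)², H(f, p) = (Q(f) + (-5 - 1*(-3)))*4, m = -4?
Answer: 24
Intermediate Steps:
H(f, p) = 4 (H(f, p) = (3 + (-5 - 1*(-3)))*4 = (3 + (-5 + 3))*4 = (3 - 2)*4 = 1*4 = 4)
d = 1 (d = (3 - 4)² = (-1)² = 1)
H(6, -6)*d + 20 = 4*1 + 20 = 4 + 20 = 24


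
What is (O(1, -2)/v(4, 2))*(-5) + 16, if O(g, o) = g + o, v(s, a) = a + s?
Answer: 101/6 ≈ 16.833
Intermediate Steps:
(O(1, -2)/v(4, 2))*(-5) + 16 = ((1 - 2)/(2 + 4))*(-5) + 16 = -1/6*(-5) + 16 = -1*⅙*(-5) + 16 = -⅙*(-5) + 16 = ⅚ + 16 = 101/6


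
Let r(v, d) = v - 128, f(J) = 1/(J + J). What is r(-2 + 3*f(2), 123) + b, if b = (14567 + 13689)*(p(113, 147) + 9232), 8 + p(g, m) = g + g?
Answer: 1068076283/4 ≈ 2.6702e+8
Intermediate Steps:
f(J) = 1/(2*J)
p(g, m) = -8 + 2*g (p(g, m) = -8 + (g + g) = -8 + 2*g)
r(v, d) = -128 + v
b = 267019200 (b = (14567 + 13689)*((-8 + 2*113) + 9232) = 28256*((-8 + 226) + 9232) = 28256*(218 + 9232) = 28256*9450 = 267019200)
r(-2 + 3*f(2), 123) + b = (-128 + (-2 + 3*((1/2)/2))) + 267019200 = (-128 + (-2 + 3*((1/2)*(1/2)))) + 267019200 = (-128 + (-2 + 3*(1/4))) + 267019200 = (-128 + (-2 + 3/4)) + 267019200 = (-128 - 5/4) + 267019200 = -517/4 + 267019200 = 1068076283/4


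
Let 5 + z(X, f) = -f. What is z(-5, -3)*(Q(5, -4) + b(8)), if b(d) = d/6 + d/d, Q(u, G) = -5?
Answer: 16/3 ≈ 5.3333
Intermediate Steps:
z(X, f) = -5 - f
b(d) = 1 + d/6 (b(d) = d*(1/6) + 1 = d/6 + 1 = 1 + d/6)
z(-5, -3)*(Q(5, -4) + b(8)) = (-5 - 1*(-3))*(-5 + (1 + (1/6)*8)) = (-5 + 3)*(-5 + (1 + 4/3)) = -2*(-5 + 7/3) = -2*(-8/3) = 16/3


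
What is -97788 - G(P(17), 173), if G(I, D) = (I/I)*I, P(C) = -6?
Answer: -97782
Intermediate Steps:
G(I, D) = I (G(I, D) = 1*I = I)
-97788 - G(P(17), 173) = -97788 - 1*(-6) = -97788 + 6 = -97782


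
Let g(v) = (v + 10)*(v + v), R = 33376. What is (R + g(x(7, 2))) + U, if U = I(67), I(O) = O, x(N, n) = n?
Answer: 33491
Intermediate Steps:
g(v) = 2*v*(10 + v) (g(v) = (10 + v)*(2*v) = 2*v*(10 + v))
U = 67
(R + g(x(7, 2))) + U = (33376 + 2*2*(10 + 2)) + 67 = (33376 + 2*2*12) + 67 = (33376 + 48) + 67 = 33424 + 67 = 33491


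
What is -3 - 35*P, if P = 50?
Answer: -1753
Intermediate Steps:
-3 - 35*P = -3 - 35*50 = -3 - 1750 = -1753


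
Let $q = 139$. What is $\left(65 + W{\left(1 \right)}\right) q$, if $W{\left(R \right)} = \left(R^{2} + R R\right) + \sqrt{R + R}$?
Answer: $9313 + 139 \sqrt{2} \approx 9509.6$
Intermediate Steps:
$W{\left(R \right)} = 2 R^{2} + \sqrt{2} \sqrt{R}$ ($W{\left(R \right)} = \left(R^{2} + R^{2}\right) + \sqrt{2 R} = 2 R^{2} + \sqrt{2} \sqrt{R}$)
$\left(65 + W{\left(1 \right)}\right) q = \left(65 + \left(2 \cdot 1^{2} + \sqrt{2} \sqrt{1}\right)\right) 139 = \left(65 + \left(2 \cdot 1 + \sqrt{2} \cdot 1\right)\right) 139 = \left(65 + \left(2 + \sqrt{2}\right)\right) 139 = \left(67 + \sqrt{2}\right) 139 = 9313 + 139 \sqrt{2}$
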